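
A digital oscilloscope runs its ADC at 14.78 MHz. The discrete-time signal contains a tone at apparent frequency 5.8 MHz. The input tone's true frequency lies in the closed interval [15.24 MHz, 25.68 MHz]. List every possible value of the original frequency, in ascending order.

Frequencies that alias to 5.8 MHz are k·fs ± 5.8 MHz for integer k ≥ 0.
k=0: 5.8 MHz.
k=1: 8.98 MHz, 20.58 MHz.
k=2: 23.76 MHz, 35.36 MHz.
k=3: 38.54 MHz, 50.14 MHz.
Within [15.24 MHz, 25.68 MHz]: 20.58 MHz, 23.76 MHz.

20.58 MHz, 23.76 MHz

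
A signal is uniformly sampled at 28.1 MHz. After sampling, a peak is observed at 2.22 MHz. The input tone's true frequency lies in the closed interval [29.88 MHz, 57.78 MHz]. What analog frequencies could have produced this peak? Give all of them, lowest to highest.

30.32 MHz, 53.98 MHz

Frequencies that alias to 2.22 MHz are k·fs ± 2.22 MHz for integer k ≥ 0.
k=0: 2.22 MHz.
k=1: 25.88 MHz, 30.32 MHz.
k=2: 53.98 MHz, 58.42 MHz.
k=3: 82.08 MHz, 86.52 MHz.
Within [29.88 MHz, 57.78 MHz]: 30.32 MHz, 53.98 MHz.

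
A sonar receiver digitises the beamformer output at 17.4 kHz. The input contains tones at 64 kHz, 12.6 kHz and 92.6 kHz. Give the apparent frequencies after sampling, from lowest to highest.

fs/2 = 8.7 kHz.
64 kHz mod fs = 11.8 kHz.
11.8 kHz > fs/2 = 8.7 kHz, folds to fs − 11.8 kHz = 5.6 kHz.
12.6 kHz > fs/2 = 8.7 kHz, folds to fs − 12.6 kHz = 4.8 kHz.
92.6 kHz mod fs = 5.6 kHz.
5.6 kHz ≤ fs/2 = 8.7 kHz, appears at 5.6 kHz.
Distinct values: {4.8 kHz, 5.6 kHz}.

4.8 kHz, 5.6 kHz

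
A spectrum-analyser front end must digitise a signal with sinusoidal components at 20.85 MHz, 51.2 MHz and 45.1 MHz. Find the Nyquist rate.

Highest-frequency component: 51.2 MHz.
Nyquist rate = 2 × 51.2 MHz = 102.4 MHz.

102.4 MHz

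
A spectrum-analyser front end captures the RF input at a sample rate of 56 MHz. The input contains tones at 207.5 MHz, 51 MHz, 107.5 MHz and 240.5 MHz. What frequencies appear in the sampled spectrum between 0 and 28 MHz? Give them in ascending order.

4.5 MHz, 5 MHz, 16.5 MHz

fs/2 = 28 MHz.
207.5 MHz mod fs = 39.5 MHz.
39.5 MHz > fs/2 = 28 MHz, folds to fs − 39.5 MHz = 16.5 MHz.
51 MHz > fs/2 = 28 MHz, folds to fs − 51 MHz = 5 MHz.
107.5 MHz mod fs = 51.5 MHz.
51.5 MHz > fs/2 = 28 MHz, folds to fs − 51.5 MHz = 4.5 MHz.
240.5 MHz mod fs = 16.5 MHz.
16.5 MHz ≤ fs/2 = 28 MHz, appears at 16.5 MHz.
Distinct values: {4.5 MHz, 5 MHz, 16.5 MHz}.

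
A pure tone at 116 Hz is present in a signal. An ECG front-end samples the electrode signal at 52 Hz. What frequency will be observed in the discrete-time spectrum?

12 Hz

116 Hz mod fs = 12 Hz.
12 Hz ≤ fs/2 = 26 Hz, appears at 12 Hz.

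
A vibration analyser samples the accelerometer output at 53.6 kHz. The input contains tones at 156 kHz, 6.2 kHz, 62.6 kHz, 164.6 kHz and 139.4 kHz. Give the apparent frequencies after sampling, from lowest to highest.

fs/2 = 26.8 kHz.
156 kHz mod fs = 48.8 kHz.
48.8 kHz > fs/2 = 26.8 kHz, folds to fs − 48.8 kHz = 4.8 kHz.
6.2 kHz ≤ fs/2 = 26.8 kHz, passes unchanged.
62.6 kHz mod fs = 9 kHz.
9 kHz ≤ fs/2 = 26.8 kHz, appears at 9 kHz.
164.6 kHz mod fs = 3.8 kHz.
3.8 kHz ≤ fs/2 = 26.8 kHz, appears at 3.8 kHz.
139.4 kHz mod fs = 32.2 kHz.
32.2 kHz > fs/2 = 26.8 kHz, folds to fs − 32.2 kHz = 21.4 kHz.
Distinct values: {3.8 kHz, 4.8 kHz, 6.2 kHz, 9 kHz, 21.4 kHz}.

3.8 kHz, 4.8 kHz, 6.2 kHz, 9 kHz, 21.4 kHz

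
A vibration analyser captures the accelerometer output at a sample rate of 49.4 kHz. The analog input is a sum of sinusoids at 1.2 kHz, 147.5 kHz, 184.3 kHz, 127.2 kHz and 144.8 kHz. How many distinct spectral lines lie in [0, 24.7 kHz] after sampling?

fs/2 = 24.7 kHz.
1.2 kHz ≤ fs/2 = 24.7 kHz, passes unchanged.
147.5 kHz mod fs = 48.7 kHz.
48.7 kHz > fs/2 = 24.7 kHz, folds to fs − 48.7 kHz = 0.7 kHz.
184.3 kHz mod fs = 36.1 kHz.
36.1 kHz > fs/2 = 24.7 kHz, folds to fs − 36.1 kHz = 13.3 kHz.
127.2 kHz mod fs = 28.4 kHz.
28.4 kHz > fs/2 = 24.7 kHz, folds to fs − 28.4 kHz = 21 kHz.
144.8 kHz mod fs = 46 kHz.
46 kHz > fs/2 = 24.7 kHz, folds to fs − 46 kHz = 3.4 kHz.
Distinct values: {0.7 kHz, 1.2 kHz, 3.4 kHz, 13.3 kHz, 21 kHz} → 5.

5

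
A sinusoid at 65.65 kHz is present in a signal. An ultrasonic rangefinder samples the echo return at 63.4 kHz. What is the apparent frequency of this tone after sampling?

2.25 kHz

65.65 kHz mod fs = 2.25 kHz.
2.25 kHz ≤ fs/2 = 31.7 kHz, appears at 2.25 kHz.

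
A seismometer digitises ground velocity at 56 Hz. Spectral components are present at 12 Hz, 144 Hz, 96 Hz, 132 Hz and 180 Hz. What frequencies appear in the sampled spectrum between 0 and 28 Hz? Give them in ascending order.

fs/2 = 28 Hz.
12 Hz ≤ fs/2 = 28 Hz, passes unchanged.
144 Hz mod fs = 32 Hz.
32 Hz > fs/2 = 28 Hz, folds to fs − 32 Hz = 24 Hz.
96 Hz mod fs = 40 Hz.
40 Hz > fs/2 = 28 Hz, folds to fs − 40 Hz = 16 Hz.
132 Hz mod fs = 20 Hz.
20 Hz ≤ fs/2 = 28 Hz, appears at 20 Hz.
180 Hz mod fs = 12 Hz.
12 Hz ≤ fs/2 = 28 Hz, appears at 12 Hz.
Distinct values: {12 Hz, 16 Hz, 20 Hz, 24 Hz}.

12 Hz, 16 Hz, 20 Hz, 24 Hz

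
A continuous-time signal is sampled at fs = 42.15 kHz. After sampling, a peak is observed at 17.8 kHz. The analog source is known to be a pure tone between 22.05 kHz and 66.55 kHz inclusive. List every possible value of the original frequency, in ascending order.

24.35 kHz, 59.95 kHz, 66.5 kHz

Frequencies that alias to 17.8 kHz are k·fs ± 17.8 kHz for integer k ≥ 0.
k=0: 17.8 kHz.
k=1: 24.35 kHz, 59.95 kHz.
k=2: 66.5 kHz, 102.1 kHz.
k=3: 108.65 kHz, 144.25 kHz.
Within [22.05 kHz, 66.55 kHz]: 24.35 kHz, 59.95 kHz, 66.5 kHz.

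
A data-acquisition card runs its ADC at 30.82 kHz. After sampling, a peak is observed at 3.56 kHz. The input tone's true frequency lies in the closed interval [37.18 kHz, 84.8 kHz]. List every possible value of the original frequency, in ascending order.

Frequencies that alias to 3.56 kHz are k·fs ± 3.56 kHz for integer k ≥ 0.
k=0: 3.56 kHz.
k=1: 27.26 kHz, 34.38 kHz.
k=2: 58.08 kHz, 65.2 kHz.
k=3: 88.9 kHz, 96.02 kHz.
Within [37.18 kHz, 84.8 kHz]: 58.08 kHz, 65.2 kHz.

58.08 kHz, 65.2 kHz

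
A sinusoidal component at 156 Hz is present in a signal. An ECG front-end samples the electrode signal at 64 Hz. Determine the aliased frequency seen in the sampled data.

28 Hz

156 Hz mod fs = 28 Hz.
28 Hz ≤ fs/2 = 32 Hz, appears at 28 Hz.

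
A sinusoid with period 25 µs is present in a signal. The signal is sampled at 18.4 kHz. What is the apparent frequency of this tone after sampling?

3.2 kHz

T = 25 µs → f = 1/T = 40 kHz.
40 kHz mod fs = 3.2 kHz.
3.2 kHz ≤ fs/2 = 9.2 kHz, appears at 3.2 kHz.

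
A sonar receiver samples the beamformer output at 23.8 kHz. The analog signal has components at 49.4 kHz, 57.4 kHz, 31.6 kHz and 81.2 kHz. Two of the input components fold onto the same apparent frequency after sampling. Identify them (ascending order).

57.4 kHz, 81.2 kHz

fs/2 = 11.9 kHz.
49.4 kHz mod fs = 1.8 kHz.
1.8 kHz ≤ fs/2 = 11.9 kHz, appears at 1.8 kHz.
57.4 kHz mod fs = 9.8 kHz.
9.8 kHz ≤ fs/2 = 11.9 kHz, appears at 9.8 kHz.
31.6 kHz mod fs = 7.8 kHz.
7.8 kHz ≤ fs/2 = 11.9 kHz, appears at 7.8 kHz.
81.2 kHz mod fs = 9.8 kHz.
9.8 kHz ≤ fs/2 = 11.9 kHz, appears at 9.8 kHz.
57.4 kHz and 81.2 kHz both map to 9.8 kHz.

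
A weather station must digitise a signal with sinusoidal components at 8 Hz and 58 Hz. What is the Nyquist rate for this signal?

Highest-frequency component: 58 Hz.
Nyquist rate = 2 × 58 Hz = 116 Hz.

116 Hz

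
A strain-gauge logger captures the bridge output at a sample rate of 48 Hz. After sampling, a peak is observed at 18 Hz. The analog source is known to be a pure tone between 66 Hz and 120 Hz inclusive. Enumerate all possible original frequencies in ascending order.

66 Hz, 78 Hz, 114 Hz

Frequencies that alias to 18 Hz are k·fs ± 18 Hz for integer k ≥ 0.
k=0: 18 Hz.
k=1: 30 Hz, 66 Hz.
k=2: 78 Hz, 114 Hz.
k=3: 126 Hz, 162 Hz.
Within [66 Hz, 120 Hz]: 66 Hz, 78 Hz, 114 Hz.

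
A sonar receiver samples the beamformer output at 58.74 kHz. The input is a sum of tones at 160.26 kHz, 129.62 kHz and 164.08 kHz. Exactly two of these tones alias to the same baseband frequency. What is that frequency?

fs/2 = 29.37 kHz.
160.26 kHz mod fs = 42.78 kHz.
42.78 kHz > fs/2 = 29.37 kHz, folds to fs − 42.78 kHz = 15.96 kHz.
129.62 kHz mod fs = 12.14 kHz.
12.14 kHz ≤ fs/2 = 29.37 kHz, appears at 12.14 kHz.
164.08 kHz mod fs = 46.6 kHz.
46.6 kHz > fs/2 = 29.37 kHz, folds to fs − 46.6 kHz = 12.14 kHz.
129.62 kHz and 164.08 kHz both map to 12.14 kHz.

12.14 kHz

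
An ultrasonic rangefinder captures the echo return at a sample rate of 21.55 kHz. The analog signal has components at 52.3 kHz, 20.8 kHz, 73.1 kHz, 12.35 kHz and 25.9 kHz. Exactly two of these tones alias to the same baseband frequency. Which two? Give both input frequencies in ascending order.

12.35 kHz, 52.3 kHz

fs/2 = 10.775 kHz.
52.3 kHz mod fs = 9.2 kHz.
9.2 kHz ≤ fs/2 = 10.775 kHz, appears at 9.2 kHz.
20.8 kHz > fs/2 = 10.775 kHz, folds to fs − 20.8 kHz = 0.75 kHz.
73.1 kHz mod fs = 8.45 kHz.
8.45 kHz ≤ fs/2 = 10.775 kHz, appears at 8.45 kHz.
12.35 kHz > fs/2 = 10.775 kHz, folds to fs − 12.35 kHz = 9.2 kHz.
25.9 kHz mod fs = 4.35 kHz.
4.35 kHz ≤ fs/2 = 10.775 kHz, appears at 4.35 kHz.
12.35 kHz and 52.3 kHz both map to 9.2 kHz.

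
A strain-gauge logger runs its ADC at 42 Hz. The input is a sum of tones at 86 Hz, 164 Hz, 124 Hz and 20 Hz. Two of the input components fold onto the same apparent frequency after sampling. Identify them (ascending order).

86 Hz, 124 Hz

fs/2 = 21 Hz.
86 Hz mod fs = 2 Hz.
2 Hz ≤ fs/2 = 21 Hz, appears at 2 Hz.
164 Hz mod fs = 38 Hz.
38 Hz > fs/2 = 21 Hz, folds to fs − 38 Hz = 4 Hz.
124 Hz mod fs = 40 Hz.
40 Hz > fs/2 = 21 Hz, folds to fs − 40 Hz = 2 Hz.
20 Hz ≤ fs/2 = 21 Hz, passes unchanged.
86 Hz and 124 Hz both map to 2 Hz.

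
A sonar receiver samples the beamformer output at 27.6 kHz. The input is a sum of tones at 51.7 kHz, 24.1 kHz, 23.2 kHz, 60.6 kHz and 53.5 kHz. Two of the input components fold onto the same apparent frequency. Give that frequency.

3.5 kHz

fs/2 = 13.8 kHz.
51.7 kHz mod fs = 24.1 kHz.
24.1 kHz > fs/2 = 13.8 kHz, folds to fs − 24.1 kHz = 3.5 kHz.
24.1 kHz > fs/2 = 13.8 kHz, folds to fs − 24.1 kHz = 3.5 kHz.
23.2 kHz > fs/2 = 13.8 kHz, folds to fs − 23.2 kHz = 4.4 kHz.
60.6 kHz mod fs = 5.4 kHz.
5.4 kHz ≤ fs/2 = 13.8 kHz, appears at 5.4 kHz.
53.5 kHz mod fs = 25.9 kHz.
25.9 kHz > fs/2 = 13.8 kHz, folds to fs − 25.9 kHz = 1.7 kHz.
24.1 kHz and 51.7 kHz both map to 3.5 kHz.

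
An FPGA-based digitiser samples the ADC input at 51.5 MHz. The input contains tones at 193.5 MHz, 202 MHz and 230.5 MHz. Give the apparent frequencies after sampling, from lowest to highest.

fs/2 = 25.75 MHz.
193.5 MHz mod fs = 39 MHz.
39 MHz > fs/2 = 25.75 MHz, folds to fs − 39 MHz = 12.5 MHz.
202 MHz mod fs = 47.5 MHz.
47.5 MHz > fs/2 = 25.75 MHz, folds to fs − 47.5 MHz = 4 MHz.
230.5 MHz mod fs = 24.5 MHz.
24.5 MHz ≤ fs/2 = 25.75 MHz, appears at 24.5 MHz.
Distinct values: {4 MHz, 12.5 MHz, 24.5 MHz}.

4 MHz, 12.5 MHz, 24.5 MHz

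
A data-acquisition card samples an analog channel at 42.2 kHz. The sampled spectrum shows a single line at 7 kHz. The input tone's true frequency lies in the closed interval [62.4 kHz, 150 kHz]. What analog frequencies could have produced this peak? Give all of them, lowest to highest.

Frequencies that alias to 7 kHz are k·fs ± 7 kHz for integer k ≥ 0.
k=0: 7 kHz.
k=1: 35.2 kHz, 49.2 kHz.
k=2: 77.4 kHz, 91.4 kHz.
k=3: 119.6 kHz, 133.6 kHz.
k=4: 161.8 kHz, 175.8 kHz.
Within [62.4 kHz, 150 kHz]: 77.4 kHz, 91.4 kHz, 119.6 kHz, 133.6 kHz.

77.4 kHz, 91.4 kHz, 119.6 kHz, 133.6 kHz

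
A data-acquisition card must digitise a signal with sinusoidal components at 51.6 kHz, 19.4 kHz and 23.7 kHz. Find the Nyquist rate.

Highest-frequency component: 51.6 kHz.
Nyquist rate = 2 × 51.6 kHz = 103.2 kHz.

103.2 kHz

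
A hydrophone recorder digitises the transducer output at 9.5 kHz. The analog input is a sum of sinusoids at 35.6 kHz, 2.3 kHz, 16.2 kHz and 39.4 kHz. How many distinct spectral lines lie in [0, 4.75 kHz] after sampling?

fs/2 = 4.75 kHz.
35.6 kHz mod fs = 7.1 kHz.
7.1 kHz > fs/2 = 4.75 kHz, folds to fs − 7.1 kHz = 2.4 kHz.
2.3 kHz ≤ fs/2 = 4.75 kHz, passes unchanged.
16.2 kHz mod fs = 6.7 kHz.
6.7 kHz > fs/2 = 4.75 kHz, folds to fs − 6.7 kHz = 2.8 kHz.
39.4 kHz mod fs = 1.4 kHz.
1.4 kHz ≤ fs/2 = 4.75 kHz, appears at 1.4 kHz.
Distinct values: {1.4 kHz, 2.3 kHz, 2.4 kHz, 2.8 kHz} → 4.

4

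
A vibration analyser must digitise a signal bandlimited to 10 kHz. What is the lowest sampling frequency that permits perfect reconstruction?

20 kHz

Nyquist rate = 2 × 10 kHz = 20 kHz.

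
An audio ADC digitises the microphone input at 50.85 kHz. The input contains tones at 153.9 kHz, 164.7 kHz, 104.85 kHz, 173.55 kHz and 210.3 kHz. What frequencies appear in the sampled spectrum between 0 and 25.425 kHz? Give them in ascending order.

1.35 kHz, 3.15 kHz, 6.9 kHz, 12.15 kHz, 21 kHz

fs/2 = 25.425 kHz.
153.9 kHz mod fs = 1.35 kHz.
1.35 kHz ≤ fs/2 = 25.425 kHz, appears at 1.35 kHz.
164.7 kHz mod fs = 12.15 kHz.
12.15 kHz ≤ fs/2 = 25.425 kHz, appears at 12.15 kHz.
104.85 kHz mod fs = 3.15 kHz.
3.15 kHz ≤ fs/2 = 25.425 kHz, appears at 3.15 kHz.
173.55 kHz mod fs = 21 kHz.
21 kHz ≤ fs/2 = 25.425 kHz, appears at 21 kHz.
210.3 kHz mod fs = 6.9 kHz.
6.9 kHz ≤ fs/2 = 25.425 kHz, appears at 6.9 kHz.
Distinct values: {1.35 kHz, 3.15 kHz, 6.9 kHz, 12.15 kHz, 21 kHz}.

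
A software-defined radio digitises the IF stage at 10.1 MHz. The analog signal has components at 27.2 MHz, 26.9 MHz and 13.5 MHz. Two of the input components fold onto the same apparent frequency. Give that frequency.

fs/2 = 5.05 MHz.
27.2 MHz mod fs = 7 MHz.
7 MHz > fs/2 = 5.05 MHz, folds to fs − 7 MHz = 3.1 MHz.
26.9 MHz mod fs = 6.7 MHz.
6.7 MHz > fs/2 = 5.05 MHz, folds to fs − 6.7 MHz = 3.4 MHz.
13.5 MHz mod fs = 3.4 MHz.
3.4 MHz ≤ fs/2 = 5.05 MHz, appears at 3.4 MHz.
13.5 MHz and 26.9 MHz both map to 3.4 MHz.

3.4 MHz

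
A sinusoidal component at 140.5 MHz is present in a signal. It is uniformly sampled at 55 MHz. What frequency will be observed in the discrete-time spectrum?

140.5 MHz mod fs = 30.5 MHz.
30.5 MHz > fs/2 = 27.5 MHz, folds to fs − 30.5 MHz = 24.5 MHz.

24.5 MHz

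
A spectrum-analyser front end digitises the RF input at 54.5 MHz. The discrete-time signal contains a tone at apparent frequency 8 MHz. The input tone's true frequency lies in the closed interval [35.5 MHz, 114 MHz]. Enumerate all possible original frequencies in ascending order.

Frequencies that alias to 8 MHz are k·fs ± 8 MHz for integer k ≥ 0.
k=0: 8 MHz.
k=1: 46.5 MHz, 62.5 MHz.
k=2: 101 MHz, 117 MHz.
k=3: 155.5 MHz, 171.5 MHz.
Within [35.5 MHz, 114 MHz]: 46.5 MHz, 62.5 MHz, 101 MHz.

46.5 MHz, 62.5 MHz, 101 MHz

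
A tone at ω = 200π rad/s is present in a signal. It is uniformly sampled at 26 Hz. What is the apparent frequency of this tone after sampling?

ω = 200π rad/s → f = ω/(2π) = 100 Hz.
100 Hz mod fs = 22 Hz.
22 Hz > fs/2 = 13 Hz, folds to fs − 22 Hz = 4 Hz.

4 Hz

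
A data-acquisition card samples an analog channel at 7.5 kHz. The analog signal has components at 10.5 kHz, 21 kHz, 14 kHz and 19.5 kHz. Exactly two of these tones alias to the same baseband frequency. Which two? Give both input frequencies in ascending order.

10.5 kHz, 19.5 kHz

fs/2 = 3.75 kHz.
10.5 kHz mod fs = 3 kHz.
3 kHz ≤ fs/2 = 3.75 kHz, appears at 3 kHz.
21 kHz mod fs = 6 kHz.
6 kHz > fs/2 = 3.75 kHz, folds to fs − 6 kHz = 1.5 kHz.
14 kHz mod fs = 6.5 kHz.
6.5 kHz > fs/2 = 3.75 kHz, folds to fs − 6.5 kHz = 1 kHz.
19.5 kHz mod fs = 4.5 kHz.
4.5 kHz > fs/2 = 3.75 kHz, folds to fs − 4.5 kHz = 3 kHz.
10.5 kHz and 19.5 kHz both map to 3 kHz.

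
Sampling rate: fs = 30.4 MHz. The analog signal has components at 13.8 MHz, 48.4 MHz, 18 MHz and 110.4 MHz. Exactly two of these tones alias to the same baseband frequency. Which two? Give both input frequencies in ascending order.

18 MHz, 48.4 MHz

fs/2 = 15.2 MHz.
13.8 MHz ≤ fs/2 = 15.2 MHz, passes unchanged.
48.4 MHz mod fs = 18 MHz.
18 MHz > fs/2 = 15.2 MHz, folds to fs − 18 MHz = 12.4 MHz.
18 MHz > fs/2 = 15.2 MHz, folds to fs − 18 MHz = 12.4 MHz.
110.4 MHz mod fs = 19.2 MHz.
19.2 MHz > fs/2 = 15.2 MHz, folds to fs − 19.2 MHz = 11.2 MHz.
18 MHz and 48.4 MHz both map to 12.4 MHz.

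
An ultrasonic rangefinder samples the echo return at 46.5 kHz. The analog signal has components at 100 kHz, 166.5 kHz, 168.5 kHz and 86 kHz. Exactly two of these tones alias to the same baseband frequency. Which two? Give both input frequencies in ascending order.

86 kHz, 100 kHz

fs/2 = 23.25 kHz.
100 kHz mod fs = 7 kHz.
7 kHz ≤ fs/2 = 23.25 kHz, appears at 7 kHz.
166.5 kHz mod fs = 27 kHz.
27 kHz > fs/2 = 23.25 kHz, folds to fs − 27 kHz = 19.5 kHz.
168.5 kHz mod fs = 29 kHz.
29 kHz > fs/2 = 23.25 kHz, folds to fs − 29 kHz = 17.5 kHz.
86 kHz mod fs = 39.5 kHz.
39.5 kHz > fs/2 = 23.25 kHz, folds to fs − 39.5 kHz = 7 kHz.
86 kHz and 100 kHz both map to 7 kHz.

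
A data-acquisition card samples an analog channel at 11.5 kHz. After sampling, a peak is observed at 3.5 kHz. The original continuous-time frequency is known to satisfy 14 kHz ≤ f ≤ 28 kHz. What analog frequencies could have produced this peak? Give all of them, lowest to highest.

15 kHz, 19.5 kHz, 26.5 kHz

Frequencies that alias to 3.5 kHz are k·fs ± 3.5 kHz for integer k ≥ 0.
k=0: 3.5 kHz.
k=1: 8 kHz, 15 kHz.
k=2: 19.5 kHz, 26.5 kHz.
k=3: 31 kHz, 38 kHz.
Within [14 kHz, 28 kHz]: 15 kHz, 19.5 kHz, 26.5 kHz.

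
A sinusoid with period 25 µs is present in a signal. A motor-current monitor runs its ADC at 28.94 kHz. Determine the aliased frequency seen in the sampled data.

T = 25 µs → f = 1/T = 40 kHz.
40 kHz mod fs = 11.06 kHz.
11.06 kHz ≤ fs/2 = 14.47 kHz, appears at 11.06 kHz.

11.06 kHz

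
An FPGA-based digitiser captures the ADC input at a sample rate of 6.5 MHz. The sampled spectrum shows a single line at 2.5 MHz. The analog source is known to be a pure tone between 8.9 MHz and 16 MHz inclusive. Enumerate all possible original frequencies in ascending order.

Frequencies that alias to 2.5 MHz are k·fs ± 2.5 MHz for integer k ≥ 0.
k=0: 2.5 MHz.
k=1: 4 MHz, 9 MHz.
k=2: 10.5 MHz, 15.5 MHz.
k=3: 17 MHz, 22 MHz.
Within [8.9 MHz, 16 MHz]: 9 MHz, 10.5 MHz, 15.5 MHz.

9 MHz, 10.5 MHz, 15.5 MHz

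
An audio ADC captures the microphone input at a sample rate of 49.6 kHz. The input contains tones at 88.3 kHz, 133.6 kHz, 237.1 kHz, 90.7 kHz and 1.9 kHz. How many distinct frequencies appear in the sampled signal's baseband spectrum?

fs/2 = 24.8 kHz.
88.3 kHz mod fs = 38.7 kHz.
38.7 kHz > fs/2 = 24.8 kHz, folds to fs − 38.7 kHz = 10.9 kHz.
133.6 kHz mod fs = 34.4 kHz.
34.4 kHz > fs/2 = 24.8 kHz, folds to fs − 34.4 kHz = 15.2 kHz.
237.1 kHz mod fs = 38.7 kHz.
38.7 kHz > fs/2 = 24.8 kHz, folds to fs − 38.7 kHz = 10.9 kHz.
90.7 kHz mod fs = 41.1 kHz.
41.1 kHz > fs/2 = 24.8 kHz, folds to fs − 41.1 kHz = 8.5 kHz.
1.9 kHz ≤ fs/2 = 24.8 kHz, passes unchanged.
Distinct values: {1.9 kHz, 8.5 kHz, 10.9 kHz, 15.2 kHz} → 4.

4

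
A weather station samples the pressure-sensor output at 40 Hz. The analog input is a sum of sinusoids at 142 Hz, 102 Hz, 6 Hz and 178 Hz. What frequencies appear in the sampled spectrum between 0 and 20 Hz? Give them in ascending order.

fs/2 = 20 Hz.
142 Hz mod fs = 22 Hz.
22 Hz > fs/2 = 20 Hz, folds to fs − 22 Hz = 18 Hz.
102 Hz mod fs = 22 Hz.
22 Hz > fs/2 = 20 Hz, folds to fs − 22 Hz = 18 Hz.
6 Hz ≤ fs/2 = 20 Hz, passes unchanged.
178 Hz mod fs = 18 Hz.
18 Hz ≤ fs/2 = 20 Hz, appears at 18 Hz.
Distinct values: {6 Hz, 18 Hz}.

6 Hz, 18 Hz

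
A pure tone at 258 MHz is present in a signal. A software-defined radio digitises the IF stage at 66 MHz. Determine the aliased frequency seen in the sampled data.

6 MHz

258 MHz mod fs = 60 MHz.
60 MHz > fs/2 = 33 MHz, folds to fs − 60 MHz = 6 MHz.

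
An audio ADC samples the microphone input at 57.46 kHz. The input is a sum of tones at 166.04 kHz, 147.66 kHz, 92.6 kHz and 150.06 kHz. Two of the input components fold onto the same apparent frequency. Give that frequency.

fs/2 = 28.73 kHz.
166.04 kHz mod fs = 51.12 kHz.
51.12 kHz > fs/2 = 28.73 kHz, folds to fs − 51.12 kHz = 6.34 kHz.
147.66 kHz mod fs = 32.74 kHz.
32.74 kHz > fs/2 = 28.73 kHz, folds to fs − 32.74 kHz = 24.72 kHz.
92.6 kHz mod fs = 35.14 kHz.
35.14 kHz > fs/2 = 28.73 kHz, folds to fs − 35.14 kHz = 22.32 kHz.
150.06 kHz mod fs = 35.14 kHz.
35.14 kHz > fs/2 = 28.73 kHz, folds to fs − 35.14 kHz = 22.32 kHz.
92.6 kHz and 150.06 kHz both map to 22.32 kHz.

22.32 kHz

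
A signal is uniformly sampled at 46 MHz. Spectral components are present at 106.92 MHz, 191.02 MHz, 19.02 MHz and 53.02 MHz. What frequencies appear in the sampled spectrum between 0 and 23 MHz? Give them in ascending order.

7.02 MHz, 14.92 MHz, 19.02 MHz

fs/2 = 23 MHz.
106.92 MHz mod fs = 14.92 MHz.
14.92 MHz ≤ fs/2 = 23 MHz, appears at 14.92 MHz.
191.02 MHz mod fs = 7.02 MHz.
7.02 MHz ≤ fs/2 = 23 MHz, appears at 7.02 MHz.
19.02 MHz ≤ fs/2 = 23 MHz, passes unchanged.
53.02 MHz mod fs = 7.02 MHz.
7.02 MHz ≤ fs/2 = 23 MHz, appears at 7.02 MHz.
Distinct values: {7.02 MHz, 14.92 MHz, 19.02 MHz}.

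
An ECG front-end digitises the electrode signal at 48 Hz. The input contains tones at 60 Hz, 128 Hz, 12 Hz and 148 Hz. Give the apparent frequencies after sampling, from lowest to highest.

fs/2 = 24 Hz.
60 Hz mod fs = 12 Hz.
12 Hz ≤ fs/2 = 24 Hz, appears at 12 Hz.
128 Hz mod fs = 32 Hz.
32 Hz > fs/2 = 24 Hz, folds to fs − 32 Hz = 16 Hz.
12 Hz ≤ fs/2 = 24 Hz, passes unchanged.
148 Hz mod fs = 4 Hz.
4 Hz ≤ fs/2 = 24 Hz, appears at 4 Hz.
Distinct values: {4 Hz, 12 Hz, 16 Hz}.

4 Hz, 12 Hz, 16 Hz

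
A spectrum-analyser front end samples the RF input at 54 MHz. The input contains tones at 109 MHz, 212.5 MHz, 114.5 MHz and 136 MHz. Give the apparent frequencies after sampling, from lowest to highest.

fs/2 = 27 MHz.
109 MHz mod fs = 1 MHz.
1 MHz ≤ fs/2 = 27 MHz, appears at 1 MHz.
212.5 MHz mod fs = 50.5 MHz.
50.5 MHz > fs/2 = 27 MHz, folds to fs − 50.5 MHz = 3.5 MHz.
114.5 MHz mod fs = 6.5 MHz.
6.5 MHz ≤ fs/2 = 27 MHz, appears at 6.5 MHz.
136 MHz mod fs = 28 MHz.
28 MHz > fs/2 = 27 MHz, folds to fs − 28 MHz = 26 MHz.
Distinct values: {1 MHz, 3.5 MHz, 6.5 MHz, 26 MHz}.

1 MHz, 3.5 MHz, 6.5 MHz, 26 MHz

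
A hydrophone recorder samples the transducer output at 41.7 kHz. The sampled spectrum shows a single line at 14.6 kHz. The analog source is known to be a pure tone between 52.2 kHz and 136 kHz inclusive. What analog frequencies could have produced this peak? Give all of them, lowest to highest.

Frequencies that alias to 14.6 kHz are k·fs ± 14.6 kHz for integer k ≥ 0.
k=0: 14.6 kHz.
k=1: 27.1 kHz, 56.3 kHz.
k=2: 68.8 kHz, 98 kHz.
k=3: 110.5 kHz, 139.7 kHz.
k=4: 152.2 kHz, 181.4 kHz.
Within [52.2 kHz, 136 kHz]: 56.3 kHz, 68.8 kHz, 98 kHz, 110.5 kHz.

56.3 kHz, 68.8 kHz, 98 kHz, 110.5 kHz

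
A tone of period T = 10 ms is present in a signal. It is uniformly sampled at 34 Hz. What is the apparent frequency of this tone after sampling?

T = 10 ms → f = 1/T = 100 Hz.
100 Hz mod fs = 32 Hz.
32 Hz > fs/2 = 17 Hz, folds to fs − 32 Hz = 2 Hz.

2 Hz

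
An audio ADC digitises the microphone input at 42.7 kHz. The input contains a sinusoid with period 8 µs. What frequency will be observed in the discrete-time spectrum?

T = 8 µs → f = 1/T = 125 kHz.
125 kHz mod fs = 39.6 kHz.
39.6 kHz > fs/2 = 21.35 kHz, folds to fs − 39.6 kHz = 3.1 kHz.

3.1 kHz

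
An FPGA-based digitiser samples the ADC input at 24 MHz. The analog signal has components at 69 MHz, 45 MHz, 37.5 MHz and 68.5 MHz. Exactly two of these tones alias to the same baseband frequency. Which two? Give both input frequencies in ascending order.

45 MHz, 69 MHz

fs/2 = 12 MHz.
69 MHz mod fs = 21 MHz.
21 MHz > fs/2 = 12 MHz, folds to fs − 21 MHz = 3 MHz.
45 MHz mod fs = 21 MHz.
21 MHz > fs/2 = 12 MHz, folds to fs − 21 MHz = 3 MHz.
37.5 MHz mod fs = 13.5 MHz.
13.5 MHz > fs/2 = 12 MHz, folds to fs − 13.5 MHz = 10.5 MHz.
68.5 MHz mod fs = 20.5 MHz.
20.5 MHz > fs/2 = 12 MHz, folds to fs − 20.5 MHz = 3.5 MHz.
45 MHz and 69 MHz both map to 3 MHz.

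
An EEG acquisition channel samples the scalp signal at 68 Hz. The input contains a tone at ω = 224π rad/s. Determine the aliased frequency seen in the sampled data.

ω = 224π rad/s → f = ω/(2π) = 112 Hz.
112 Hz mod fs = 44 Hz.
44 Hz > fs/2 = 34 Hz, folds to fs − 44 Hz = 24 Hz.

24 Hz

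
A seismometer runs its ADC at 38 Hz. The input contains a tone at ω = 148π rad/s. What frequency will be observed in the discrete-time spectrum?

ω = 148π rad/s → f = ω/(2π) = 74 Hz.
74 Hz mod fs = 36 Hz.
36 Hz > fs/2 = 19 Hz, folds to fs − 36 Hz = 2 Hz.

2 Hz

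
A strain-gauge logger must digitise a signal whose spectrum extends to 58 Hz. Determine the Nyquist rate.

Nyquist rate = 2 × 58 Hz = 116 Hz.

116 Hz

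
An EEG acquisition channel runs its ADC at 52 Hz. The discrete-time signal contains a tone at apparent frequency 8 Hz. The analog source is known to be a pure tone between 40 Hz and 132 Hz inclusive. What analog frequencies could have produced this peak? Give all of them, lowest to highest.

44 Hz, 60 Hz, 96 Hz, 112 Hz

Frequencies that alias to 8 Hz are k·fs ± 8 Hz for integer k ≥ 0.
k=0: 8 Hz.
k=1: 44 Hz, 60 Hz.
k=2: 96 Hz, 112 Hz.
k=3: 148 Hz, 164 Hz.
Within [40 Hz, 132 Hz]: 44 Hz, 60 Hz, 96 Hz, 112 Hz.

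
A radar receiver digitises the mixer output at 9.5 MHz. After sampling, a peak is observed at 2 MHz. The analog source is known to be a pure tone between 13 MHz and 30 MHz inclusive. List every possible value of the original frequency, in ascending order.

Frequencies that alias to 2 MHz are k·fs ± 2 MHz for integer k ≥ 0.
k=0: 2 MHz.
k=1: 7.5 MHz, 11.5 MHz.
k=2: 17 MHz, 21 MHz.
k=3: 26.5 MHz, 30.5 MHz.
k=4: 36 MHz, 40 MHz.
Within [13 MHz, 30 MHz]: 17 MHz, 21 MHz, 26.5 MHz.

17 MHz, 21 MHz, 26.5 MHz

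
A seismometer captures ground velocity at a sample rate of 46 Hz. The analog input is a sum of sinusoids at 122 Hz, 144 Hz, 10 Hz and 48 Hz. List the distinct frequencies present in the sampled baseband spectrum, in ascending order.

fs/2 = 23 Hz.
122 Hz mod fs = 30 Hz.
30 Hz > fs/2 = 23 Hz, folds to fs − 30 Hz = 16 Hz.
144 Hz mod fs = 6 Hz.
6 Hz ≤ fs/2 = 23 Hz, appears at 6 Hz.
10 Hz ≤ fs/2 = 23 Hz, passes unchanged.
48 Hz mod fs = 2 Hz.
2 Hz ≤ fs/2 = 23 Hz, appears at 2 Hz.
Distinct values: {2 Hz, 6 Hz, 10 Hz, 16 Hz}.

2 Hz, 6 Hz, 10 Hz, 16 Hz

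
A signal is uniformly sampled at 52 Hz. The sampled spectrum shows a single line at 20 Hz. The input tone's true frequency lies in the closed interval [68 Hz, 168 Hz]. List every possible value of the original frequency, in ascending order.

72 Hz, 84 Hz, 124 Hz, 136 Hz

Frequencies that alias to 20 Hz are k·fs ± 20 Hz for integer k ≥ 0.
k=0: 20 Hz.
k=1: 32 Hz, 72 Hz.
k=2: 84 Hz, 124 Hz.
k=3: 136 Hz, 176 Hz.
k=4: 188 Hz, 228 Hz.
Within [68 Hz, 168 Hz]: 72 Hz, 84 Hz, 124 Hz, 136 Hz.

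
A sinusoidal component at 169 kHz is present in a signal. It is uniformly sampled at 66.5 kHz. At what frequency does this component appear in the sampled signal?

169 kHz mod fs = 36 kHz.
36 kHz > fs/2 = 33.25 kHz, folds to fs − 36 kHz = 30.5 kHz.

30.5 kHz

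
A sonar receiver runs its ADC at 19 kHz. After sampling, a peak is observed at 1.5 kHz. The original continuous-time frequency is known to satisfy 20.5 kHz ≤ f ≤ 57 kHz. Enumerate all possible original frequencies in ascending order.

20.5 kHz, 36.5 kHz, 39.5 kHz, 55.5 kHz

Frequencies that alias to 1.5 kHz are k·fs ± 1.5 kHz for integer k ≥ 0.
k=0: 1.5 kHz.
k=1: 17.5 kHz, 20.5 kHz.
k=2: 36.5 kHz, 39.5 kHz.
k=3: 55.5 kHz, 58.5 kHz.
k=4: 74.5 kHz, 77.5 kHz.
Within [20.5 kHz, 57 kHz]: 20.5 kHz, 36.5 kHz, 39.5 kHz, 55.5 kHz.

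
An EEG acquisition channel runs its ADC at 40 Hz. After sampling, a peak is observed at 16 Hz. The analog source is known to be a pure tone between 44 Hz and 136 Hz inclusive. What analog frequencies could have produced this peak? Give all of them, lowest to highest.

Frequencies that alias to 16 Hz are k·fs ± 16 Hz for integer k ≥ 0.
k=0: 16 Hz.
k=1: 24 Hz, 56 Hz.
k=2: 64 Hz, 96 Hz.
k=3: 104 Hz, 136 Hz.
k=4: 144 Hz, 176 Hz.
Within [44 Hz, 136 Hz]: 56 Hz, 64 Hz, 96 Hz, 104 Hz, 136 Hz.

56 Hz, 64 Hz, 96 Hz, 104 Hz, 136 Hz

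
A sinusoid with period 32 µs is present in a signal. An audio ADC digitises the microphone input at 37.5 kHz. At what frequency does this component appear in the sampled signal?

T = 32 µs → f = 1/T = 31.25 kHz.
31.25 kHz > fs/2 = 18.75 kHz, folds to fs − 31.25 kHz = 6.25 kHz.

6.25 kHz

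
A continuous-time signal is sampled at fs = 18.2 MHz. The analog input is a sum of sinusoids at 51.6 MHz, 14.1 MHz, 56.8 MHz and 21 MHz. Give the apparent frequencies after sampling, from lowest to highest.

fs/2 = 9.1 MHz.
51.6 MHz mod fs = 15.2 MHz.
15.2 MHz > fs/2 = 9.1 MHz, folds to fs − 15.2 MHz = 3 MHz.
14.1 MHz > fs/2 = 9.1 MHz, folds to fs − 14.1 MHz = 4.1 MHz.
56.8 MHz mod fs = 2.2 MHz.
2.2 MHz ≤ fs/2 = 9.1 MHz, appears at 2.2 MHz.
21 MHz mod fs = 2.8 MHz.
2.8 MHz ≤ fs/2 = 9.1 MHz, appears at 2.8 MHz.
Distinct values: {2.2 MHz, 2.8 MHz, 3 MHz, 4.1 MHz}.

2.2 MHz, 2.8 MHz, 3 MHz, 4.1 MHz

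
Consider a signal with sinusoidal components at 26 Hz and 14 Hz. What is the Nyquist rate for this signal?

Highest-frequency component: 26 Hz.
Nyquist rate = 2 × 26 Hz = 52 Hz.

52 Hz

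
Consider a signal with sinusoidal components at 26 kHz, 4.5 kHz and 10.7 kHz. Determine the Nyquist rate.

Highest-frequency component: 26 kHz.
Nyquist rate = 2 × 26 kHz = 52 kHz.

52 kHz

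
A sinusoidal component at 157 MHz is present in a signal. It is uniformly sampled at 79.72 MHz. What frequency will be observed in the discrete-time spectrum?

157 MHz mod fs = 77.28 MHz.
77.28 MHz > fs/2 = 39.86 MHz, folds to fs − 77.28 MHz = 2.44 MHz.

2.44 MHz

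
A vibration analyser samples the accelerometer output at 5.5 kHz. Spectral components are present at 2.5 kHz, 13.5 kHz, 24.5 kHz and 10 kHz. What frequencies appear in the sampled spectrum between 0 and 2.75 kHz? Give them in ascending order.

fs/2 = 2.75 kHz.
2.5 kHz ≤ fs/2 = 2.75 kHz, passes unchanged.
13.5 kHz mod fs = 2.5 kHz.
2.5 kHz ≤ fs/2 = 2.75 kHz, appears at 2.5 kHz.
24.5 kHz mod fs = 2.5 kHz.
2.5 kHz ≤ fs/2 = 2.75 kHz, appears at 2.5 kHz.
10 kHz mod fs = 4.5 kHz.
4.5 kHz > fs/2 = 2.75 kHz, folds to fs − 4.5 kHz = 1 kHz.
Distinct values: {1 kHz, 2.5 kHz}.

1 kHz, 2.5 kHz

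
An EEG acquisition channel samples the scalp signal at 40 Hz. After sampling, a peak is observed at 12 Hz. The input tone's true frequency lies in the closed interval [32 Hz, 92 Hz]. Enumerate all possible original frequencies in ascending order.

Frequencies that alias to 12 Hz are k·fs ± 12 Hz for integer k ≥ 0.
k=0: 12 Hz.
k=1: 28 Hz, 52 Hz.
k=2: 68 Hz, 92 Hz.
k=3: 108 Hz, 132 Hz.
Within [32 Hz, 92 Hz]: 52 Hz, 68 Hz, 92 Hz.

52 Hz, 68 Hz, 92 Hz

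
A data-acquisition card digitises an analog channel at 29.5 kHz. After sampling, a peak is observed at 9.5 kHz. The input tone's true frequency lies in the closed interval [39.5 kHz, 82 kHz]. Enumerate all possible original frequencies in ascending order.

49.5 kHz, 68.5 kHz, 79 kHz

Frequencies that alias to 9.5 kHz are k·fs ± 9.5 kHz for integer k ≥ 0.
k=0: 9.5 kHz.
k=1: 20 kHz, 39 kHz.
k=2: 49.5 kHz, 68.5 kHz.
k=3: 79 kHz, 98 kHz.
k=4: 108.5 kHz, 127.5 kHz.
Within [39.5 kHz, 82 kHz]: 49.5 kHz, 68.5 kHz, 79 kHz.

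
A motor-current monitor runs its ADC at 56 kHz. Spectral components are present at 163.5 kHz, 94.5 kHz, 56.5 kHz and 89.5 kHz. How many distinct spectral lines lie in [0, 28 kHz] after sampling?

fs/2 = 28 kHz.
163.5 kHz mod fs = 51.5 kHz.
51.5 kHz > fs/2 = 28 kHz, folds to fs − 51.5 kHz = 4.5 kHz.
94.5 kHz mod fs = 38.5 kHz.
38.5 kHz > fs/2 = 28 kHz, folds to fs − 38.5 kHz = 17.5 kHz.
56.5 kHz mod fs = 0.5 kHz.
0.5 kHz ≤ fs/2 = 28 kHz, appears at 0.5 kHz.
89.5 kHz mod fs = 33.5 kHz.
33.5 kHz > fs/2 = 28 kHz, folds to fs − 33.5 kHz = 22.5 kHz.
Distinct values: {0.5 kHz, 4.5 kHz, 17.5 kHz, 22.5 kHz} → 4.

4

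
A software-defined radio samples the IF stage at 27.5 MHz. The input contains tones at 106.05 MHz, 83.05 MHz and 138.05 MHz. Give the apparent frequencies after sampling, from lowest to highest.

0.55 MHz, 3.95 MHz

fs/2 = 13.75 MHz.
106.05 MHz mod fs = 23.55 MHz.
23.55 MHz > fs/2 = 13.75 MHz, folds to fs − 23.55 MHz = 3.95 MHz.
83.05 MHz mod fs = 0.55 MHz.
0.55 MHz ≤ fs/2 = 13.75 MHz, appears at 0.55 MHz.
138.05 MHz mod fs = 0.55 MHz.
0.55 MHz ≤ fs/2 = 13.75 MHz, appears at 0.55 MHz.
Distinct values: {0.55 MHz, 3.95 MHz}.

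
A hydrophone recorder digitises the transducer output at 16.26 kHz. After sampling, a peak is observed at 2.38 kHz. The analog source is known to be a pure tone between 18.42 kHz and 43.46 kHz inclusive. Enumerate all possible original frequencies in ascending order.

Frequencies that alias to 2.38 kHz are k·fs ± 2.38 kHz for integer k ≥ 0.
k=0: 2.38 kHz.
k=1: 13.88 kHz, 18.64 kHz.
k=2: 30.14 kHz, 34.9 kHz.
k=3: 46.4 kHz, 51.16 kHz.
Within [18.42 kHz, 43.46 kHz]: 18.64 kHz, 30.14 kHz, 34.9 kHz.

18.64 kHz, 30.14 kHz, 34.9 kHz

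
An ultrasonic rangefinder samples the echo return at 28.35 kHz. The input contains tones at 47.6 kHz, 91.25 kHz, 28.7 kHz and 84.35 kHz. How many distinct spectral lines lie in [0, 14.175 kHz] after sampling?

fs/2 = 14.175 kHz.
47.6 kHz mod fs = 19.25 kHz.
19.25 kHz > fs/2 = 14.175 kHz, folds to fs − 19.25 kHz = 9.1 kHz.
91.25 kHz mod fs = 6.2 kHz.
6.2 kHz ≤ fs/2 = 14.175 kHz, appears at 6.2 kHz.
28.7 kHz mod fs = 0.35 kHz.
0.35 kHz ≤ fs/2 = 14.175 kHz, appears at 0.35 kHz.
84.35 kHz mod fs = 27.65 kHz.
27.65 kHz > fs/2 = 14.175 kHz, folds to fs − 27.65 kHz = 0.7 kHz.
Distinct values: {0.35 kHz, 0.7 kHz, 6.2 kHz, 9.1 kHz} → 4.

4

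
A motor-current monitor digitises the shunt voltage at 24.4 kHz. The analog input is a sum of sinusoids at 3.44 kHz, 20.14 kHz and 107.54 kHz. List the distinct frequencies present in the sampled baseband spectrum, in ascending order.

3.44 kHz, 4.26 kHz, 9.94 kHz

fs/2 = 12.2 kHz.
3.44 kHz ≤ fs/2 = 12.2 kHz, passes unchanged.
20.14 kHz > fs/2 = 12.2 kHz, folds to fs − 20.14 kHz = 4.26 kHz.
107.54 kHz mod fs = 9.94 kHz.
9.94 kHz ≤ fs/2 = 12.2 kHz, appears at 9.94 kHz.
Distinct values: {3.44 kHz, 4.26 kHz, 9.94 kHz}.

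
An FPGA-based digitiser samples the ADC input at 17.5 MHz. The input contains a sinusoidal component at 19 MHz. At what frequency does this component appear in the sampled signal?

1.5 MHz

19 MHz mod fs = 1.5 MHz.
1.5 MHz ≤ fs/2 = 8.75 MHz, appears at 1.5 MHz.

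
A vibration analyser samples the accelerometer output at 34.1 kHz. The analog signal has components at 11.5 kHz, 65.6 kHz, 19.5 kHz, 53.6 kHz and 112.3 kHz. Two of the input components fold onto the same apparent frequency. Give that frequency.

fs/2 = 17.05 kHz.
11.5 kHz ≤ fs/2 = 17.05 kHz, passes unchanged.
65.6 kHz mod fs = 31.5 kHz.
31.5 kHz > fs/2 = 17.05 kHz, folds to fs − 31.5 kHz = 2.6 kHz.
19.5 kHz > fs/2 = 17.05 kHz, folds to fs − 19.5 kHz = 14.6 kHz.
53.6 kHz mod fs = 19.5 kHz.
19.5 kHz > fs/2 = 17.05 kHz, folds to fs − 19.5 kHz = 14.6 kHz.
112.3 kHz mod fs = 10 kHz.
10 kHz ≤ fs/2 = 17.05 kHz, appears at 10 kHz.
19.5 kHz and 53.6 kHz both map to 14.6 kHz.

14.6 kHz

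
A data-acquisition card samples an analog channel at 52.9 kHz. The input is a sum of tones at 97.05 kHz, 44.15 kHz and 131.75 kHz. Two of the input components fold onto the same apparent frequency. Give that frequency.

fs/2 = 26.45 kHz.
97.05 kHz mod fs = 44.15 kHz.
44.15 kHz > fs/2 = 26.45 kHz, folds to fs − 44.15 kHz = 8.75 kHz.
44.15 kHz > fs/2 = 26.45 kHz, folds to fs − 44.15 kHz = 8.75 kHz.
131.75 kHz mod fs = 25.95 kHz.
25.95 kHz ≤ fs/2 = 26.45 kHz, appears at 25.95 kHz.
44.15 kHz and 97.05 kHz both map to 8.75 kHz.

8.75 kHz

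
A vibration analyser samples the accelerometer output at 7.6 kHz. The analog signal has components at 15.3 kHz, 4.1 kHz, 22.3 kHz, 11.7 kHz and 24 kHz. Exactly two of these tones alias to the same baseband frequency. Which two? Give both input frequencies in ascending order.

fs/2 = 3.8 kHz.
15.3 kHz mod fs = 0.1 kHz.
0.1 kHz ≤ fs/2 = 3.8 kHz, appears at 0.1 kHz.
4.1 kHz > fs/2 = 3.8 kHz, folds to fs − 4.1 kHz = 3.5 kHz.
22.3 kHz mod fs = 7.1 kHz.
7.1 kHz > fs/2 = 3.8 kHz, folds to fs − 7.1 kHz = 0.5 kHz.
11.7 kHz mod fs = 4.1 kHz.
4.1 kHz > fs/2 = 3.8 kHz, folds to fs − 4.1 kHz = 3.5 kHz.
24 kHz mod fs = 1.2 kHz.
1.2 kHz ≤ fs/2 = 3.8 kHz, appears at 1.2 kHz.
4.1 kHz and 11.7 kHz both map to 3.5 kHz.

4.1 kHz, 11.7 kHz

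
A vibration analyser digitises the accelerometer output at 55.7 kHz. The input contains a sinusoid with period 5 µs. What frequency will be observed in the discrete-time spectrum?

T = 5 µs → f = 1/T = 200 kHz.
200 kHz mod fs = 32.9 kHz.
32.9 kHz > fs/2 = 27.85 kHz, folds to fs − 32.9 kHz = 22.8 kHz.

22.8 kHz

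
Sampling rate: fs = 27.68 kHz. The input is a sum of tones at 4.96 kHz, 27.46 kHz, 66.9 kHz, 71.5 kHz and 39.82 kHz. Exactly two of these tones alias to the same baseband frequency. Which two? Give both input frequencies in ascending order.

66.9 kHz, 71.5 kHz

fs/2 = 13.84 kHz.
4.96 kHz ≤ fs/2 = 13.84 kHz, passes unchanged.
27.46 kHz > fs/2 = 13.84 kHz, folds to fs − 27.46 kHz = 0.22 kHz.
66.9 kHz mod fs = 11.54 kHz.
11.54 kHz ≤ fs/2 = 13.84 kHz, appears at 11.54 kHz.
71.5 kHz mod fs = 16.14 kHz.
16.14 kHz > fs/2 = 13.84 kHz, folds to fs − 16.14 kHz = 11.54 kHz.
39.82 kHz mod fs = 12.14 kHz.
12.14 kHz ≤ fs/2 = 13.84 kHz, appears at 12.14 kHz.
66.9 kHz and 71.5 kHz both map to 11.54 kHz.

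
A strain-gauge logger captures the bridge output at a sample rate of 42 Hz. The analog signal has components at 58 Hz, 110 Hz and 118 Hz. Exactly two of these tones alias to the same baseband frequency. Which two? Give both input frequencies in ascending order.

fs/2 = 21 Hz.
58 Hz mod fs = 16 Hz.
16 Hz ≤ fs/2 = 21 Hz, appears at 16 Hz.
110 Hz mod fs = 26 Hz.
26 Hz > fs/2 = 21 Hz, folds to fs − 26 Hz = 16 Hz.
118 Hz mod fs = 34 Hz.
34 Hz > fs/2 = 21 Hz, folds to fs − 34 Hz = 8 Hz.
58 Hz and 110 Hz both map to 16 Hz.

58 Hz, 110 Hz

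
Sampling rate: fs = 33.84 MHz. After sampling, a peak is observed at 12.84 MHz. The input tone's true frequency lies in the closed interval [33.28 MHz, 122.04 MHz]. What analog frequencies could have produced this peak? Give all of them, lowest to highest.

46.68 MHz, 54.84 MHz, 80.52 MHz, 88.68 MHz, 114.36 MHz

Frequencies that alias to 12.84 MHz are k·fs ± 12.84 MHz for integer k ≥ 0.
k=0: 12.84 MHz.
k=1: 21 MHz, 46.68 MHz.
k=2: 54.84 MHz, 80.52 MHz.
k=3: 88.68 MHz, 114.36 MHz.
k=4: 122.52 MHz, 148.2 MHz.
Within [33.28 MHz, 122.04 MHz]: 46.68 MHz, 54.84 MHz, 80.52 MHz, 88.68 MHz, 114.36 MHz.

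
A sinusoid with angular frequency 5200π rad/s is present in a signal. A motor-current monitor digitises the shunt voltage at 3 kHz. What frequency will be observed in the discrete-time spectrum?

0.4 kHz

ω = 5200π rad/s → f = ω/(2π) = 2600 Hz = 2.6 kHz.
2.6 kHz > fs/2 = 1.5 kHz, folds to fs − 2.6 kHz = 0.4 kHz.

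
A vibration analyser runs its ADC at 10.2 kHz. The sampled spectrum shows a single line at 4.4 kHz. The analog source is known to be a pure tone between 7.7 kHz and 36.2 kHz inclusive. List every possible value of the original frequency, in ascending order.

Frequencies that alias to 4.4 kHz are k·fs ± 4.4 kHz for integer k ≥ 0.
k=0: 4.4 kHz.
k=1: 5.8 kHz, 14.6 kHz.
k=2: 16 kHz, 24.8 kHz.
k=3: 26.2 kHz, 35 kHz.
k=4: 36.4 kHz, 45.2 kHz.
Within [7.7 kHz, 36.2 kHz]: 14.6 kHz, 16 kHz, 24.8 kHz, 26.2 kHz, 35 kHz.

14.6 kHz, 16 kHz, 24.8 kHz, 26.2 kHz, 35 kHz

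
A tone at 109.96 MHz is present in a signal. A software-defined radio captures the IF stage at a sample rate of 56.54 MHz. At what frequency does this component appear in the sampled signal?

109.96 MHz mod fs = 53.42 MHz.
53.42 MHz > fs/2 = 28.27 MHz, folds to fs − 53.42 MHz = 3.12 MHz.

3.12 MHz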